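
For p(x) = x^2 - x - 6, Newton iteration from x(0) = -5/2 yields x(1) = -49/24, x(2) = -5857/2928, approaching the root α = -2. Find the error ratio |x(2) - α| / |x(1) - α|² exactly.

x(1) - α = -49/24 - (-2) = -49/24 + 2 = -1/24, so |x(1) - α| = 1/24.
x(2) - α = -5857/2928 - (-2) = -5857/2928 + 2 = -1/2928, so |x(2) - α| = 1/2928.
|x(1) - α|² = 1/576.
Ratio = (1/2928) / (1/576) = 12/61.

12/61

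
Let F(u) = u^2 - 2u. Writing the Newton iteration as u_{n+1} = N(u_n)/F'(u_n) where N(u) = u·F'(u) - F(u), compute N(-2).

F'(u) = 2u - 2.
N(u) = u·F'(u) - F(u) = u·(2u - 2) - (u^2 - 2u) = u^2.
N(-2) = 4.

4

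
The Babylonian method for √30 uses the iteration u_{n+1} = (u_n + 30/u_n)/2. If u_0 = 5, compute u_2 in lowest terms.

241/44

u_1 = (5 + 30/5)/2 = 11/2.
u_2 = (11/2 + 30/(11/2))/2 = 241/44.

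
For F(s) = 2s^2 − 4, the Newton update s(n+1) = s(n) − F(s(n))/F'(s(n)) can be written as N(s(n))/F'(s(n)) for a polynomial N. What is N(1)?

6

F'(s) = 4s.
N(s) = s·F'(s) − F(s) = s·(4s) − (2s^2 − 4) = 2s^2 + 4.
N(1) = 6.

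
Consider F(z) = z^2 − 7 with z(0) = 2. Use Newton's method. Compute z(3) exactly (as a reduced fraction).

F'(z) = 2z.
F(2) = −3, F'(2) = 4, so z(1) = 2 − (−3)/4 = 11/4.
F(11/4) = 9/16, F'(11/4) = 11/2, so z(2) = (11/4) − (9/16)/(11/2) = 233/88.
F(233/88) = 81/7744, F'(233/88) = 233/44, so z(3) = (233/88) − (81/7744)/(233/44) = 108497/41008.

108497/41008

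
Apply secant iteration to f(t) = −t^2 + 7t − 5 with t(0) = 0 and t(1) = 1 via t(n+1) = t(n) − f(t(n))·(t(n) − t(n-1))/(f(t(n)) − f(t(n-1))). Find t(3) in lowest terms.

25/31

f(0) = −5, f(1) = 1. t(2) = 1 − 1·(1 − 0)/(1 − (−5)) = 5/6.
f(1) = 1, f(5/6) = 5/36. t(3) = (5/6) − (5/36)·((5/6) − 1)/((5/36) − 1) = 25/31.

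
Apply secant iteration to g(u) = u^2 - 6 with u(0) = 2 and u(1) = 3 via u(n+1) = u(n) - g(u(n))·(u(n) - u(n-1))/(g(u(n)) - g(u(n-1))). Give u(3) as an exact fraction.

22/9

g(2) = -2, g(3) = 3. u(2) = 3 - 3·(3 - 2)/(3 - (-2)) = 12/5.
g(3) = 3, g(12/5) = -6/25. u(3) = (12/5) - (-6/25)·((12/5) - 3)/((-6/25) - 3) = 22/9.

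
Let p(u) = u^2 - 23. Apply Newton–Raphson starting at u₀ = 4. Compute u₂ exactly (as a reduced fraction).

2993/624

p'(u) = 2u.
p(4) = -7, p'(4) = 8, so u₁ = 4 - (-7)/8 = 39/8.
p(39/8) = 49/64, p'(39/8) = 39/4, so u₂ = (39/8) - (49/64)/(39/4) = 2993/624.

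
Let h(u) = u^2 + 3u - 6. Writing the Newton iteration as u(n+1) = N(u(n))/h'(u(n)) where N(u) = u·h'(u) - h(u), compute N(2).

10

h'(u) = 2u + 3.
N(u) = u·h'(u) - h(u) = u·(2u + 3) - (u^2 + 3u - 6) = u^2 + 6.
N(2) = 10.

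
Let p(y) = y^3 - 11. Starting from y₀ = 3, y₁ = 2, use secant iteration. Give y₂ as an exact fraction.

p(3) = 16, p(2) = -3. y₂ = 2 - (-3)·(2 - 3)/((-3) - 16) = 41/19.

41/19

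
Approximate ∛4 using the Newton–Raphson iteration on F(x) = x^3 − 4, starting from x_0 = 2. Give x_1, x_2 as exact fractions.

x_1 = 5/3, x_2 = 358/225

F'(x) = 3x^2.
F(2) = 4, F'(2) = 12, so x_1 = 2 − 4/12 = 5/3.
F(5/3) = 17/27, F'(5/3) = 25/3, so x_2 = (5/3) − (17/27)/(25/3) = 358/225.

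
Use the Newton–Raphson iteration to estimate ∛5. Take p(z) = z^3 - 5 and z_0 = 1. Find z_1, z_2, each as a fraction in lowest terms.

p'(z) = 3z^2.
p(1) = -4, p'(1) = 3, so z_1 = 1 - (-4)/3 = 7/3.
p(7/3) = 208/27, p'(7/3) = 49/3, so z_2 = (7/3) - (208/27)/(49/3) = 821/441.

z_1 = 7/3, z_2 = 821/441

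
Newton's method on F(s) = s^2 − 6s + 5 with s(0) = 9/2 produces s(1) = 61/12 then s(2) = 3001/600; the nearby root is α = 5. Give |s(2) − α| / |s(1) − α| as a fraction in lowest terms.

s(1) − α = 61/12 − 5 = 1/12, so |s(1) − α| = 1/12.
s(2) − α = 3001/600 − 5 = 1/600, so |s(2) − α| = 1/600.
Ratio = (1/600) / (1/12) = 1/50.

1/50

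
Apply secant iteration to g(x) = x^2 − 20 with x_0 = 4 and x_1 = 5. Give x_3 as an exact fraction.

g(4) = −4, g(5) = 5. x_2 = 5 − 5·(5 − 4)/(5 − (−4)) = 40/9.
g(5) = 5, g(40/9) = −20/81. x_3 = (40/9) − (−20/81)·((40/9) − 5)/((−20/81) − 5) = 76/17.

76/17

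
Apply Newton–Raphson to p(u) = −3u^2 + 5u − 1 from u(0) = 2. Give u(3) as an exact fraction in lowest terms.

248699/173383

p'(u) = −6u + 5.
p(2) = −3, p'(2) = −7, so u(1) = 2 − (−3)/(−7) = 11/7.
p(11/7) = −27/49, p'(11/7) = −31/7, so u(2) = (11/7) − (−27/49)/(−31/7) = 314/217.
p(314/217) = −2187/47089, p'(314/217) = −799/217, so u(3) = (314/217) − (−2187/47089)/(−799/217) = 248699/173383.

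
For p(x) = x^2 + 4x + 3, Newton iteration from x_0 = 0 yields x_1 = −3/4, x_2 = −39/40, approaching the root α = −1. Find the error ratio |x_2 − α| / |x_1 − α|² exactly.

x_1 − α = −3/4 − (−1) = −3/4 + 1 = 1/4, so |x_1 − α| = 1/4.
x_2 − α = −39/40 − (−1) = −39/40 + 1 = 1/40, so |x_2 − α| = 1/40.
|x_1 − α|² = 1/16.
Ratio = (1/40) / (1/16) = 2/5.

2/5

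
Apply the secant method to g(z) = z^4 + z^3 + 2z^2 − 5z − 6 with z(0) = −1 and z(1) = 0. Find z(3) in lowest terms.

g(−1) = 1, g(0) = −6. z(2) = 0 − (−6)·(0 − (−1))/((−6) − 1) = −6/7.
g(0) = −6, g(−6/7) = −804/2401. z(3) = (−6/7) − (−804/2401)·((−6/7) − 0)/((−804/2401) − (−6)) = −2058/2267.

−2058/2267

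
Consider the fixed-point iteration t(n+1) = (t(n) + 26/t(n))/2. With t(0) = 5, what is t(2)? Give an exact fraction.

t(1) = (5 + 26/5)/2 = 51/10.
t(2) = (51/10 + 26/(51/10))/2 = 5201/1020.

5201/1020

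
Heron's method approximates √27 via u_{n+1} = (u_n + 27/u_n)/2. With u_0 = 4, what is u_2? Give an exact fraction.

3577/688

u_1 = (4 + 27/4)/2 = 43/8.
u_2 = (43/8 + 27/(43/8))/2 = 3577/688.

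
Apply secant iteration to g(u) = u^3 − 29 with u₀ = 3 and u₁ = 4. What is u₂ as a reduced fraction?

g(3) = −2, g(4) = 35. u₂ = 4 − 35·(4 − 3)/(35 − (−2)) = 113/37.

113/37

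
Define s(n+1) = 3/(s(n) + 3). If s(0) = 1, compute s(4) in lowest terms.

19/24

s(1) = 3/(1 + 3) = 3/4.
s(2) = 3/(3/4 + 3) = 4/5.
s(3) = 3/(4/5 + 3) = 15/19.
s(4) = 3/(15/19 + 3) = 19/24.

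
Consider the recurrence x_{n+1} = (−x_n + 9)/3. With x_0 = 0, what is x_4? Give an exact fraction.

20/9

x_1 = (−0 + 9)/3 = 3.
x_2 = (−3 + 9)/3 = 2.
x_3 = (−2 + 9)/3 = 7/3.
x_4 = (−(7/3) + 9)/3 = 20/9.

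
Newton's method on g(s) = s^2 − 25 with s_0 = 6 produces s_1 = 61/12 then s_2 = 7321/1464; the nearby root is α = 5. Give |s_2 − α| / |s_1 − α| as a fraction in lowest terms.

s_1 − α = 61/12 − 5 = 1/12, so |s_1 − α| = 1/12.
s_2 − α = 7321/1464 − 5 = 1/1464, so |s_2 − α| = 1/1464.
Ratio = (1/1464) / (1/12) = 1/122.

1/122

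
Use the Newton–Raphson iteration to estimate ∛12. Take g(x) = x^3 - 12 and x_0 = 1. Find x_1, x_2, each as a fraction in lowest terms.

g'(x) = 3x^2.
g(1) = -11, g'(1) = 3, so x_1 = 1 - (-11)/3 = 14/3.
g(14/3) = 2420/27, g'(14/3) = 196/3, so x_2 = (14/3) - (2420/27)/(196/3) = 1453/441.

x_1 = 14/3, x_2 = 1453/441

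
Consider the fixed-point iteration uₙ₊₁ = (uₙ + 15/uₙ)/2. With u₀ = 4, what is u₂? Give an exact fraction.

1921/496

u₁ = (4 + 15/4)/2 = 31/8.
u₂ = (31/8 + 15/(31/8))/2 = 1921/496.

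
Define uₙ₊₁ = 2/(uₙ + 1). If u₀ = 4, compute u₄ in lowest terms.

34/31

u₁ = 2/(4 + 1) = 2/5.
u₂ = 2/(2/5 + 1) = 10/7.
u₃ = 2/(10/7 + 1) = 14/17.
u₄ = 2/(14/17 + 1) = 34/31.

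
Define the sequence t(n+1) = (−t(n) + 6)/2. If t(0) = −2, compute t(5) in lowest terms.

17/8

t(1) = (−(−2) + 6)/2 = 4.
t(2) = (−4 + 6)/2 = 1.
t(3) = (−1 + 6)/2 = 5/2.
t(4) = (−(5/2) + 6)/2 = 7/4.
t(5) = (−(7/4) + 6)/2 = 17/8.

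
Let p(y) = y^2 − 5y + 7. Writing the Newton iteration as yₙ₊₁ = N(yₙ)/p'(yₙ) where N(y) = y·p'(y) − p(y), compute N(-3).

2

p'(y) = 2y − 5.
N(y) = y·p'(y) − p(y) = y·(2y − 5) − (y^2 − 5y + 7) = y^2 − 7.
N(-3) = 2.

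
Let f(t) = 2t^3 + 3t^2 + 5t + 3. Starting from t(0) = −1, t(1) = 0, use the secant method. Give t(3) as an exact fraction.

−24/31

f(−1) = −1, f(0) = 3. t(2) = 0 − 3·(0 − (−1))/(3 − (−1)) = −3/4.
f(0) = 3, f(−3/4) = 3/32. t(3) = (−3/4) − (3/32)·((−3/4) − 0)/((3/32) − 3) = −24/31.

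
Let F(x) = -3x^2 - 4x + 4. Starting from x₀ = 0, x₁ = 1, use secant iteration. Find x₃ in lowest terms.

F(0) = 4, F(1) = -3. x₂ = 1 - (-3)·(1 - 0)/((-3) - 4) = 4/7.
F(1) = -3, F(4/7) = 36/49. x₃ = (4/7) - (36/49)·((4/7) - 1)/((36/49) - (-3)) = 40/61.

40/61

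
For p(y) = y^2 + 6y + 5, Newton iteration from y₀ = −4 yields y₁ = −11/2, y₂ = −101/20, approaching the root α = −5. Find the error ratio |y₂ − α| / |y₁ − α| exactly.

1/10

y₁ − α = −11/2 − (−5) = −11/2 + 5 = −1/2, so |y₁ − α| = 1/2.
y₂ − α = −101/20 − (−5) = −101/20 + 5 = −1/20, so |y₂ − α| = 1/20.
Ratio = (1/20) / (1/2) = 1/10.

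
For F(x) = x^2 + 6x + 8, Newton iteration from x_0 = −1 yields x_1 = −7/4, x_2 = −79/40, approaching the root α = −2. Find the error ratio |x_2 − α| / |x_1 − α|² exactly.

x_1 − α = −7/4 − (−2) = −7/4 + 2 = 1/4, so |x_1 − α| = 1/4.
x_2 − α = −79/40 − (−2) = −79/40 + 2 = 1/40, so |x_2 − α| = 1/40.
|x_1 − α|² = 1/16.
Ratio = (1/40) / (1/16) = 2/5.

2/5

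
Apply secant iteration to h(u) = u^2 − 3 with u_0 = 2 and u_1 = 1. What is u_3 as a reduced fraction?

h(2) = 1, h(1) = −2. u_2 = 1 − (−2)·(1 − 2)/((−2) − 1) = 5/3.
h(1) = −2, h(5/3) = −2/9. u_3 = (5/3) − (−2/9)·((5/3) − 1)/((−2/9) − (−2)) = 7/4.

7/4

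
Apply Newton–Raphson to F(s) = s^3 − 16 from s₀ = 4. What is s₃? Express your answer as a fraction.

250232/99225

F'(s) = 3s^2.
F(4) = 48, F'(4) = 48, so s₁ = 4 − 48/48 = 3.
F(3) = 11, F'(3) = 27, so s₂ = 3 − 11/27 = 70/27.
F(70/27) = 28072/19683, F'(70/27) = 4900/243, so s₃ = (70/27) − (28072/19683)/(4900/243) = 250232/99225.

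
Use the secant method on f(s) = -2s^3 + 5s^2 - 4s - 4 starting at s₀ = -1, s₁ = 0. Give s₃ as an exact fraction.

-121/184

f(-1) = 7, f(0) = -4. s₂ = 0 - (-4)·(0 - (-1))/((-4) - 7) = -4/11.
f(0) = -4, f(-4/11) = -2380/1331. s₃ = (-4/11) - (-2380/1331)·((-4/11) - 0)/((-2380/1331) - (-4)) = -121/184.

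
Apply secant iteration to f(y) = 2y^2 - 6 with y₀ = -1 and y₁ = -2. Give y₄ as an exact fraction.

-97/56

f(-1) = -4, f(-2) = 2. y₂ = (-2) - 2·((-2) - (-1))/(2 - (-4)) = -5/3.
f(-2) = 2, f(-5/3) = -4/9. y₃ = (-5/3) - (-4/9)·((-5/3) - (-2))/((-4/9) - 2) = -19/11.
f(-5/3) = -4/9, f(-19/11) = -4/121. y₄ = (-19/11) - (-4/121)·((-19/11) - (-5/3))/((-4/121) - (-4/9)) = -97/56.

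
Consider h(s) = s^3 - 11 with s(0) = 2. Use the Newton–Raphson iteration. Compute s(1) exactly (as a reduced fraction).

h'(s) = 3s^2.
h(2) = -3, h'(2) = 12, so s(1) = 2 - (-3)/12 = 9/4.

9/4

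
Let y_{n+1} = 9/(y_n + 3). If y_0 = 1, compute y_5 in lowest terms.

y_1 = 9/(1 + 3) = 9/4.
y_2 = 9/(9/4 + 3) = 12/7.
y_3 = 9/(12/7 + 3) = 21/11.
y_4 = 9/(21/11 + 3) = 11/6.
y_5 = 9/(11/6 + 3) = 54/29.

54/29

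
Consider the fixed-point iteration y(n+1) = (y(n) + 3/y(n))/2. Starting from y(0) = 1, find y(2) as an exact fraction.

7/4

y(1) = (1 + 3/1)/2 = 2.
y(2) = (2 + 3/2)/2 = 7/4.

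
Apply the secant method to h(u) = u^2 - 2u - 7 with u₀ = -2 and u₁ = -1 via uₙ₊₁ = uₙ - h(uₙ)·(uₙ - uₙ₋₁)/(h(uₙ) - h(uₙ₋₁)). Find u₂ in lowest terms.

h(-2) = 1, h(-1) = -4. u₂ = (-1) - (-4)·((-1) - (-2))/((-4) - 1) = -9/5.

-9/5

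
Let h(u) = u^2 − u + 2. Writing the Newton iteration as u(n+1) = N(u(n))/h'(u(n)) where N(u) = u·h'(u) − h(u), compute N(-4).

14

h'(u) = 2u − 1.
N(u) = u·h'(u) − h(u) = u·(2u − 1) − (u^2 − u + 2) = u^2 − 2.
N(-4) = 14.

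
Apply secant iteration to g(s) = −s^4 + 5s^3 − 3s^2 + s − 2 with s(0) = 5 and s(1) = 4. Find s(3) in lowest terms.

g(5) = −72, g(4) = 18. s(2) = 4 − 18·(4 − 5)/(18 − (−72)) = 21/5.
g(4) = 18, g(21/5) = 5344/625. s(3) = (21/5) − (5344/625)·((21/5) − 4)/((5344/625) − 18) = 12937/2953.

12937/2953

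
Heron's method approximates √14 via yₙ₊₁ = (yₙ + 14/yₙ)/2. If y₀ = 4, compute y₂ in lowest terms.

y₁ = (4 + 14/4)/2 = 15/4.
y₂ = (15/4 + 14/(15/4))/2 = 449/120.

449/120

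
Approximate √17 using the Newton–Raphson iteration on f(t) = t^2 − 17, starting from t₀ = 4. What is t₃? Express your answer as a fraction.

f'(t) = 2t.
f(4) = −1, f'(4) = 8, so t₁ = 4 − (−1)/8 = 33/8.
f(33/8) = 1/64, f'(33/8) = 33/4, so t₂ = (33/8) − (1/64)/(33/4) = 2177/528.
f(2177/528) = 1/278784, f'(2177/528) = 2177/264, so t₃ = (2177/528) − (1/278784)/(2177/264) = 9478657/2298912.

9478657/2298912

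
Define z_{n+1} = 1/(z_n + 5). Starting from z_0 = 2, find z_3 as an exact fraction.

z_1 = 1/(2 + 5) = 1/7.
z_2 = 1/(1/7 + 5) = 7/36.
z_3 = 1/(7/36 + 5) = 36/187.

36/187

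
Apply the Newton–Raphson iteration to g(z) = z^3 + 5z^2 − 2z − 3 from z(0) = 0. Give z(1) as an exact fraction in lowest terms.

−3/2

g'(z) = 3z^2 + 10z − 2.
g(0) = −3, g'(0) = −2, so z(1) = 0 − (−3)/(−2) = −3/2.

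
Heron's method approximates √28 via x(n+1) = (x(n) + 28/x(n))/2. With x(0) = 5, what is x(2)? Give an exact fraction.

x(1) = (5 + 28/5)/2 = 53/10.
x(2) = (53/10 + 28/(53/10))/2 = 5609/1060.

5609/1060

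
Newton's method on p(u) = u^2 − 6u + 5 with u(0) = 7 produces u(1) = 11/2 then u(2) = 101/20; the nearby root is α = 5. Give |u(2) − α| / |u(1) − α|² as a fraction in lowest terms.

1/5

u(1) − α = 11/2 − 5 = 1/2, so |u(1) − α| = 1/2.
u(2) − α = 101/20 − 5 = 1/20, so |u(2) − α| = 1/20.
|u(1) − α|² = 1/4.
Ratio = (1/20) / (1/4) = 1/5.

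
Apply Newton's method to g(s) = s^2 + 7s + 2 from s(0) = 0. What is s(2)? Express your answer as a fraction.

−94/315

g'(s) = 2s + 7.
g(0) = 2, g'(0) = 7, so s(1) = 0 − 2/7 = −2/7.
g(−2/7) = 4/49, g'(−2/7) = 45/7, so s(2) = (−2/7) − (4/49)/(45/7) = −94/315.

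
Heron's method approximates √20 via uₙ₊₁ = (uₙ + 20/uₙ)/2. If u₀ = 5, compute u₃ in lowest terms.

51841/11592

u₁ = (5 + 20/5)/2 = 9/2.
u₂ = (9/2 + 20/(9/2))/2 = 161/36.
u₃ = (161/36 + 20/(161/36))/2 = 51841/11592.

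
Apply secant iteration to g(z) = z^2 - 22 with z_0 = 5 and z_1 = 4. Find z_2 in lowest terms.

g(5) = 3, g(4) = -6. z_2 = 4 - (-6)·(4 - 5)/((-6) - 3) = 14/3.

14/3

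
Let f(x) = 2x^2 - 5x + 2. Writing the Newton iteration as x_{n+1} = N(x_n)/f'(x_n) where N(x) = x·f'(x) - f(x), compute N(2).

f'(x) = 4x - 5.
N(x) = x·f'(x) - f(x) = x·(4x - 5) - (2x^2 - 5x + 2) = 2x^2 - 2.
N(2) = 6.

6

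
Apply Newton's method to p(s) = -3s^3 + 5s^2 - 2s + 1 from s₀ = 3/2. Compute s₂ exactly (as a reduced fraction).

176389/129978

p'(s) = -9s^2 + 10s - 2.
p(3/2) = -7/8, p'(3/2) = -29/4, so s₁ = (3/2) - (-7/8)/(-29/4) = 40/29.
p(40/29) = -2891/24389, p'(40/29) = -4482/841, so s₂ = (40/29) - (-2891/24389)/(-4482/841) = 176389/129978.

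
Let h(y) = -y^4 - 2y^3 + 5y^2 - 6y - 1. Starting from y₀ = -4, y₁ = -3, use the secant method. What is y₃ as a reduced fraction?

-53241/13715

h(-4) = -25, h(-3) = 35. y₂ = (-3) - 35·((-3) - (-4))/(35 - (-25)) = -43/12.
h(-3) = 35, h(-43/12) = 245735/20736. y₃ = (-43/12) - (245735/20736)·((-43/12) - (-3))/((245735/20736) - 35) = -53241/13715.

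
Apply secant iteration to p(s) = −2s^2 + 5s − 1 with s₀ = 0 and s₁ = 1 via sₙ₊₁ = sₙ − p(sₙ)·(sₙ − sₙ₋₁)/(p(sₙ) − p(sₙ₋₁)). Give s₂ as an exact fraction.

p(0) = −1, p(1) = 2. s₂ = 1 − 2·(1 − 0)/(2 − (−1)) = 1/3.

1/3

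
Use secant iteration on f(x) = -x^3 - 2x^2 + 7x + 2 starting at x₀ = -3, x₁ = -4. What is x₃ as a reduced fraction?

-5092/1369

f(-3) = -10, f(-4) = 6. x₂ = (-4) - 6·((-4) - (-3))/(6 - (-10)) = -29/8.
f(-4) = 6, f(-29/8) = -1035/512. x₃ = (-29/8) - (-1035/512)·((-29/8) - (-4))/((-1035/512) - 6) = -5092/1369.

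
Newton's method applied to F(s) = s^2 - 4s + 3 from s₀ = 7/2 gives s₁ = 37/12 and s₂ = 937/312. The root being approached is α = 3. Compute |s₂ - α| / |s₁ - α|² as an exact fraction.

6/13

s₁ - α = 37/12 - 3 = 1/12, so |s₁ - α| = 1/12.
s₂ - α = 937/312 - 3 = 1/312, so |s₂ - α| = 1/312.
|s₁ - α|² = 1/144.
Ratio = (1/312) / (1/144) = 6/13.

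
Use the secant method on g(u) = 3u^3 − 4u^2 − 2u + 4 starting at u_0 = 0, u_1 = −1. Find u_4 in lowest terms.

g(0) = 4, g(−1) = −1. u_2 = (−1) − (−1)·((−1) − 0)/((−1) − 4) = −4/5.
g(−1) = −1, g(−4/5) = 188/125. u_3 = (−4/5) − (188/125)·((−4/5) − (−1))/((188/125) − (−1)) = −288/313.
g(−4/5) = 188/125, g(−288/313) = 3577828/30664297. u_4 = (−288/313) − (3577828/30664297)·((−288/313) − (−4/5))/((3577828/30664297) − (188/125)) = −13155986/14142711.

−13155986/14142711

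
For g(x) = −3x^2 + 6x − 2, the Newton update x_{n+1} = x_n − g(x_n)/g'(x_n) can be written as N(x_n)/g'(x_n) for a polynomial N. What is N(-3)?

g'(x) = −6x + 6.
N(x) = x·g'(x) − g(x) = x·(−6x + 6) − (−3x^2 + 6x − 2) = −3x^2 + 2.
N(-3) = −25.

−25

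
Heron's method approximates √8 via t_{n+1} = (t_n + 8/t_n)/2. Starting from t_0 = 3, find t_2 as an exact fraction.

577/204

t_1 = (3 + 8/3)/2 = 17/6.
t_2 = (17/6 + 8/(17/6))/2 = 577/204.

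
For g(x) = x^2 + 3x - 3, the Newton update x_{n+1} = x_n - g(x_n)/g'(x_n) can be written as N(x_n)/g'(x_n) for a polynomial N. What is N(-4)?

g'(x) = 2x + 3.
N(x) = x·g'(x) - g(x) = x·(2x + 3) - (x^2 + 3x - 3) = x^2 + 3.
N(-4) = 19.

19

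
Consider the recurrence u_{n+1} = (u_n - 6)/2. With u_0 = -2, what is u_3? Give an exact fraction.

u_1 = ((-2) - 6)/2 = -4.
u_2 = ((-4) - 6)/2 = -5.
u_3 = ((-5) - 6)/2 = -11/2.

-11/2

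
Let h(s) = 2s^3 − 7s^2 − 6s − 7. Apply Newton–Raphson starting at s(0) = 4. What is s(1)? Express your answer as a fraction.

151/34

h'(s) = 6s^2 − 14s − 6.
h(4) = −15, h'(4) = 34, so s(1) = 4 − (−15)/34 = 151/34.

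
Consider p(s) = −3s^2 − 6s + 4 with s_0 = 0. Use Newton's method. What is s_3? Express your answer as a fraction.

p'(s) = −6s − 6.
p(0) = 4, p'(0) = −6, so s_1 = 0 − 4/(−6) = 2/3.
p(2/3) = −4/3, p'(2/3) = −10, so s_2 = (2/3) − (−4/3)/(−10) = 8/15.
p(8/15) = −4/75, p'(8/15) = −46/5, so s_3 = (8/15) − (−4/75)/(−46/5) = 182/345.

182/345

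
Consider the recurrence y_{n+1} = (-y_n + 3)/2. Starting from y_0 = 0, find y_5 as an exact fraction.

33/32

y_1 = (-0 + 3)/2 = 3/2.
y_2 = (-(3/2) + 3)/2 = 3/4.
y_3 = (-(3/4) + 3)/2 = 9/8.
y_4 = (-(9/8) + 3)/2 = 15/16.
y_5 = (-(15/16) + 3)/2 = 33/32.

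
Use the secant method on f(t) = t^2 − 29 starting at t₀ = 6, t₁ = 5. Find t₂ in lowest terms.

59/11

f(6) = 7, f(5) = −4. t₂ = 5 − (−4)·(5 − 6)/((−4) − 7) = 59/11.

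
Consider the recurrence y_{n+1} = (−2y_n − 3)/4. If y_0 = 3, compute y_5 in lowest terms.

y_1 = (−2·3 − 3)/4 = −9/4.
y_2 = (−2·(−9/4) − 3)/4 = 3/8.
y_3 = (−2·(3/8) − 3)/4 = −15/16.
y_4 = (−2·(−15/16) − 3)/4 = −9/32.
y_5 = (−2·(−9/32) − 3)/4 = −39/64.

−39/64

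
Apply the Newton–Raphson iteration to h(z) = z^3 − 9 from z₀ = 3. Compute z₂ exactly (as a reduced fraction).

929/441

h'(z) = 3z^2.
h(3) = 18, h'(3) = 27, so z₁ = 3 − 18/27 = 7/3.
h(7/3) = 100/27, h'(7/3) = 49/3, so z₂ = (7/3) − (100/27)/(49/3) = 929/441.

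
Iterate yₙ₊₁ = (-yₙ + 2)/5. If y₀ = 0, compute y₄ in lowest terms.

208/625

y₁ = (-0 + 2)/5 = 2/5.
y₂ = (-(2/5) + 2)/5 = 8/25.
y₃ = (-(8/25) + 2)/5 = 42/125.
y₄ = (-(42/125) + 2)/5 = 208/625.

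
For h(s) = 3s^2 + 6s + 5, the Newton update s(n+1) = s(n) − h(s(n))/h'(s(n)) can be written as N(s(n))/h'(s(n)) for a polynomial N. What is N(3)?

22

h'(s) = 6s + 6.
N(s) = s·h'(s) − h(s) = s·(6s + 6) − (3s^2 + 6s + 5) = 3s^2 − 5.
N(3) = 22.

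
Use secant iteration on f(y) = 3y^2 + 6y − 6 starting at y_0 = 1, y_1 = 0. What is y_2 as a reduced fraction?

f(1) = 3, f(0) = −6. y_2 = 0 − (−6)·(0 − 1)/((−6) − 3) = 2/3.

2/3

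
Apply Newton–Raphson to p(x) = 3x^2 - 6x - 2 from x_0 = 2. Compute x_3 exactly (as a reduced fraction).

3409/1488

p'(x) = 6x - 6.
p(2) = -2, p'(2) = 6, so x_1 = 2 - (-2)/6 = 7/3.
p(7/3) = 1/3, p'(7/3) = 8, so x_2 = (7/3) - (1/3)/8 = 55/24.
p(55/24) = 1/192, p'(55/24) = 31/4, so x_3 = (55/24) - (1/192)/(31/4) = 3409/1488.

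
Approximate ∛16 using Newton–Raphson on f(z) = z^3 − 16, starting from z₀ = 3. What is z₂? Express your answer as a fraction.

f'(z) = 3z^2.
f(3) = 11, f'(3) = 27, so z₁ = 3 − 11/27 = 70/27.
f(70/27) = 28072/19683, f'(70/27) = 4900/243, so z₂ = (70/27) − (28072/19683)/(4900/243) = 250232/99225.

250232/99225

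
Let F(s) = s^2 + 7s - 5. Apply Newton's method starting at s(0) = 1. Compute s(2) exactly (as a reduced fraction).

F'(s) = 2s + 7.
F(1) = 3, F'(1) = 9, so s(1) = 1 - 3/9 = 2/3.
F(2/3) = 1/9, F'(2/3) = 25/3, so s(2) = (2/3) - (1/9)/(25/3) = 49/75.

49/75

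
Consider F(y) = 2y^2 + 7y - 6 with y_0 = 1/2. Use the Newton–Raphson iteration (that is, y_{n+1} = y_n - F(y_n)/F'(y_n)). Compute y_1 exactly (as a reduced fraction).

13/18

F'(y) = 4y + 7.
F(1/2) = -2, F'(1/2) = 9, so y_1 = (1/2) - (-2)/9 = 13/18.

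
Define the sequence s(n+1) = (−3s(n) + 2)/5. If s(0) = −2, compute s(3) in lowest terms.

92/125

s(1) = (−3·(−2) + 2)/5 = 8/5.
s(2) = (−3·(8/5) + 2)/5 = −14/25.
s(3) = (−3·(−14/25) + 2)/5 = 92/125.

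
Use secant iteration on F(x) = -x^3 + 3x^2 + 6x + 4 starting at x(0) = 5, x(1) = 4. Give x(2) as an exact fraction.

F(5) = -16, F(4) = 12. x(2) = 4 - 12·(4 - 5)/(12 - (-16)) = 31/7.

31/7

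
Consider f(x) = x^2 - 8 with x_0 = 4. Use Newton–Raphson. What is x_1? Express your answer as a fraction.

f'(x) = 2x.
f(4) = 8, f'(4) = 8, so x_1 = 4 - 8/8 = 3.

3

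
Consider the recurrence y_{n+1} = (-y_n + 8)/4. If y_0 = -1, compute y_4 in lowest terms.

407/256

y_1 = (-(-1) + 8)/4 = 9/4.
y_2 = (-(9/4) + 8)/4 = 23/16.
y_3 = (-(23/16) + 8)/4 = 105/64.
y_4 = (-(105/64) + 8)/4 = 407/256.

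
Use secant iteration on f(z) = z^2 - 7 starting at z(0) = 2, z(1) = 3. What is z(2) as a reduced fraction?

13/5

f(2) = -3, f(3) = 2. z(2) = 3 - 2·(3 - 2)/(2 - (-3)) = 13/5.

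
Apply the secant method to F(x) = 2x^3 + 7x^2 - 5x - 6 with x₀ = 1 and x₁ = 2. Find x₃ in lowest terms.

7654/6977

F(1) = -2, F(2) = 28. x₂ = 2 - 28·(2 - 1)/(28 - (-2)) = 16/15.
F(2) = 28, F(16/15) = -3178/3375. x₃ = (16/15) - (-3178/3375)·((16/15) - 2)/((-3178/3375) - 28) = 7654/6977.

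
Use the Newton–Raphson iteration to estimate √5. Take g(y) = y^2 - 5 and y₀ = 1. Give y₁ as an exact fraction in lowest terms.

3

g'(y) = 2y.
g(1) = -4, g'(1) = 2, so y₁ = 1 - (-4)/2 = 3.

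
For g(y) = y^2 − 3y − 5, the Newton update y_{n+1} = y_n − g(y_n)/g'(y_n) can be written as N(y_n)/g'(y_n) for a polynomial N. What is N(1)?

g'(y) = 2y − 3.
N(y) = y·g'(y) − g(y) = y·(2y − 3) − (y^2 − 3y − 5) = y^2 + 5.
N(1) = 6.

6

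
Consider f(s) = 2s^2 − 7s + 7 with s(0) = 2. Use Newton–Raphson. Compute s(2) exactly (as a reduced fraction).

f'(s) = 4s − 7.
f(2) = 1, f'(2) = 1, so s(1) = 2 − 1/1 = 1.
f(1) = 2, f'(1) = −3, so s(2) = 1 − 2/(−3) = 5/3.

5/3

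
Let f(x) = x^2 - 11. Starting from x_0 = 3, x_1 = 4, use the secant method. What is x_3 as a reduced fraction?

169/51

f(3) = -2, f(4) = 5. x_2 = 4 - 5·(4 - 3)/(5 - (-2)) = 23/7.
f(4) = 5, f(23/7) = -10/49. x_3 = (23/7) - (-10/49)·((23/7) - 4)/((-10/49) - 5) = 169/51.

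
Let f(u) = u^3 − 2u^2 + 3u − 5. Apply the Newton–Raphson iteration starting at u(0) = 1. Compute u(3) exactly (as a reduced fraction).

1385515/744574

f'(u) = 3u^2 − 4u + 3.
f(1) = −3, f'(1) = 2, so u(1) = 1 − (−3)/2 = 5/2.
f(5/2) = 45/8, f'(5/2) = 47/4, so u(2) = (5/2) − (45/8)/(47/4) = 95/47.
f(95/47) = 119475/103823, f'(95/47) = 15842/2209, so u(3) = (95/47) − (119475/103823)/(15842/2209) = 1385515/744574.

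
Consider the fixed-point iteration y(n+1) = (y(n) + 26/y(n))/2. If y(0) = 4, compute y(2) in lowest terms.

857/168

y(1) = (4 + 26/4)/2 = 21/4.
y(2) = (21/4 + 26/(21/4))/2 = 857/168.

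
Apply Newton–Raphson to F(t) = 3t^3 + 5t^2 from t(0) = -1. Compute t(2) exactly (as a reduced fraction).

F'(t) = 9t^2 + 10t.
F(-1) = 2, F'(-1) = -1, so t(1) = (-1) - 2/(-1) = 1.
F(1) = 8, F'(1) = 19, so t(2) = 1 - 8/19 = 11/19.

11/19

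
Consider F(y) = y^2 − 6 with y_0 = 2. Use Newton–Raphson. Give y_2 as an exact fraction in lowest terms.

F'(y) = 2y.
F(2) = −2, F'(2) = 4, so y_1 = 2 − (−2)/4 = 5/2.
F(5/2) = 1/4, F'(5/2) = 5, so y_2 = (5/2) − (1/4)/5 = 49/20.

49/20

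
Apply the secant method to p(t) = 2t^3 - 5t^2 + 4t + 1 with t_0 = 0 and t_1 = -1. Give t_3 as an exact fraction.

p(0) = 1, p(-1) = -10. t_2 = (-1) - (-10)·((-1) - 0)/((-10) - 1) = -1/11.
p(-1) = -10, p(-1/11) = 790/1331. t_3 = (-1/11) - (790/1331)·((-1/11) - (-1))/((790/1331) - (-10)) = -20/141.

-20/141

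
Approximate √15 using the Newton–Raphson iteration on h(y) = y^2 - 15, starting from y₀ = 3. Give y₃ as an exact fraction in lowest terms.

h'(y) = 2y.
h(3) = -6, h'(3) = 6, so y₁ = 3 - (-6)/6 = 4.
h(4) = 1, h'(4) = 8, so y₂ = 4 - 1/8 = 31/8.
h(31/8) = 1/64, h'(31/8) = 31/4, so y₃ = (31/8) - (1/64)/(31/4) = 1921/496.

1921/496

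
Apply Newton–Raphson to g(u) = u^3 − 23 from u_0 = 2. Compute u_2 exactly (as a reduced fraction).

2933/1014

g'(u) = 3u^2.
g(2) = −15, g'(2) = 12, so u_1 = 2 − (−15)/12 = 13/4.
g(13/4) = 725/64, g'(13/4) = 507/16, so u_2 = (13/4) − (725/64)/(507/16) = 2933/1014.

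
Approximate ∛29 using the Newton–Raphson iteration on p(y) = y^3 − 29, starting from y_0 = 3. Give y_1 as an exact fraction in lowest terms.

83/27

p'(y) = 3y^2.
p(3) = −2, p'(3) = 27, so y_1 = 3 − (−2)/27 = 83/27.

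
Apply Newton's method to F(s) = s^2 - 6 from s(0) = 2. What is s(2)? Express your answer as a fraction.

F'(s) = 2s.
F(2) = -2, F'(2) = 4, so s(1) = 2 - (-2)/4 = 5/2.
F(5/2) = 1/4, F'(5/2) = 5, so s(2) = (5/2) - (1/4)/5 = 49/20.

49/20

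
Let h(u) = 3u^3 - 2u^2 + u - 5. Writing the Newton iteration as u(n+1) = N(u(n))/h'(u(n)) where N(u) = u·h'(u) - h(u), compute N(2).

45

h'(u) = 9u^2 - 4u + 1.
N(u) = u·h'(u) - h(u) = u·(9u^2 - 4u + 1) - (3u^3 - 2u^2 + u - 5) = 6u^3 - 2u^2 + 5.
N(2) = 45.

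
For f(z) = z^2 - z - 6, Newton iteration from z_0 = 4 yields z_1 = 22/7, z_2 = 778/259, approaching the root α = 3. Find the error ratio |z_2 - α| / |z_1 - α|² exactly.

7/37

z_1 - α = 22/7 - 3 = 1/7, so |z_1 - α| = 1/7.
z_2 - α = 778/259 - 3 = 1/259, so |z_2 - α| = 1/259.
|z_1 - α|² = 1/49.
Ratio = (1/259) / (1/49) = 7/37.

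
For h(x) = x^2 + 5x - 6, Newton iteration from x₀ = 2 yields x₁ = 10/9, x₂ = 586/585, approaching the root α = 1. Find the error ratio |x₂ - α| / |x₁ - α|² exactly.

x₁ - α = 10/9 - 1 = 1/9, so |x₁ - α| = 1/9.
x₂ - α = 586/585 - 1 = 1/585, so |x₂ - α| = 1/585.
|x₁ - α|² = 1/81.
Ratio = (1/585) / (1/81) = 9/65.

9/65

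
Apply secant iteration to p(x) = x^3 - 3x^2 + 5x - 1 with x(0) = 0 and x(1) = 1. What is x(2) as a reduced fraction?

1/3

p(0) = -1, p(1) = 2. x(2) = 1 - 2·(1 - 0)/(2 - (-1)) = 1/3.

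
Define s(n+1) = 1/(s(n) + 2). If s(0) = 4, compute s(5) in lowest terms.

s(1) = 1/(4 + 2) = 1/6.
s(2) = 1/(1/6 + 2) = 6/13.
s(3) = 1/(6/13 + 2) = 13/32.
s(4) = 1/(13/32 + 2) = 32/77.
s(5) = 1/(32/77 + 2) = 77/186.

77/186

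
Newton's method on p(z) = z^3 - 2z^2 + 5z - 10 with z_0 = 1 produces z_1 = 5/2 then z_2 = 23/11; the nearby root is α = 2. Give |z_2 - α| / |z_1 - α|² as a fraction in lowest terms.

z_1 - α = 5/2 - 2 = 1/2, so |z_1 - α| = 1/2.
z_2 - α = 23/11 - 2 = 1/11, so |z_2 - α| = 1/11.
|z_1 - α|² = 1/4.
Ratio = (1/11) / (1/4) = 4/11.

4/11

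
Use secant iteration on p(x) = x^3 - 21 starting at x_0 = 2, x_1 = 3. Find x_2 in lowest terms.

51/19

p(2) = -13, p(3) = 6. x_2 = 3 - 6·(3 - 2)/(6 - (-13)) = 51/19.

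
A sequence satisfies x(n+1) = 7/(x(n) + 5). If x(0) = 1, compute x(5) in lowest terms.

9758/8559

x(1) = 7/(1 + 5) = 7/6.
x(2) = 7/(7/6 + 5) = 42/37.
x(3) = 7/(42/37 + 5) = 259/227.
x(4) = 7/(259/227 + 5) = 1589/1394.
x(5) = 7/(1589/1394 + 5) = 9758/8559.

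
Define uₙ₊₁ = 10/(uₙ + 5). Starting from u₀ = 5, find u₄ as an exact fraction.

20/13

u₁ = 10/(5 + 5) = 1.
u₂ = 10/(1 + 5) = 5/3.
u₃ = 10/(5/3 + 5) = 3/2.
u₄ = 10/(3/2 + 5) = 20/13.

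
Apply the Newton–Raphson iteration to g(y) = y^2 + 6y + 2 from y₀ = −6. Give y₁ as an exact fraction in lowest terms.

g'(y) = 2y + 6.
g(−6) = 2, g'(−6) = −6, so y₁ = (−6) − 2/(−6) = −17/3.

−17/3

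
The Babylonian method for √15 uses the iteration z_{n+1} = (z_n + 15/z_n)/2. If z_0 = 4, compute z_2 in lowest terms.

z_1 = (4 + 15/4)/2 = 31/8.
z_2 = (31/8 + 15/(31/8))/2 = 1921/496.

1921/496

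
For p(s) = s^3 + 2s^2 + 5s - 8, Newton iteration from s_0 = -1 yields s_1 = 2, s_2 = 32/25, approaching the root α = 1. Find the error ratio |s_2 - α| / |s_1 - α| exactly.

s_1 - α = 2 - 1 = 1, so |s_1 - α| = 1.
s_2 - α = 32/25 - 1 = 7/25, so |s_2 - α| = 7/25.
Ratio = (7/25) / 1 = 7/25.

7/25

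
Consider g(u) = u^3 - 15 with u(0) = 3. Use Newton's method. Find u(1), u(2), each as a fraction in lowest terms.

g'(u) = 3u^2.
g(3) = 12, g'(3) = 27, so u(1) = 3 - 12/27 = 23/9.
g(23/9) = 1232/729, g'(23/9) = 529/27, so u(2) = (23/9) - (1232/729)/(529/27) = 35269/14283.

u(1) = 23/9, u(2) = 35269/14283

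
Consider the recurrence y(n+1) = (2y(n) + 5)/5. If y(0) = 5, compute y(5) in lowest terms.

y(1) = (2·5 + 5)/5 = 3.
y(2) = (2·3 + 5)/5 = 11/5.
y(3) = (2·(11/5) + 5)/5 = 47/25.
y(4) = (2·(47/25) + 5)/5 = 219/125.
y(5) = (2·(219/125) + 5)/5 = 1063/625.

1063/625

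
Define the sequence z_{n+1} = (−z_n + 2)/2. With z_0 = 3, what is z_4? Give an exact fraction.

13/16

z_1 = (−3 + 2)/2 = −1/2.
z_2 = (−(−1/2) + 2)/2 = 5/4.
z_3 = (−(5/4) + 2)/2 = 3/8.
z_4 = (−(3/8) + 2)/2 = 13/16.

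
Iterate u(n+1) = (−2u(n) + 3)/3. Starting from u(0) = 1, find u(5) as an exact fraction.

133/243

u(1) = (−2·1 + 3)/3 = 1/3.
u(2) = (−2·(1/3) + 3)/3 = 7/9.
u(3) = (−2·(7/9) + 3)/3 = 13/27.
u(4) = (−2·(13/27) + 3)/3 = 55/81.
u(5) = (−2·(55/81) + 3)/3 = 133/243.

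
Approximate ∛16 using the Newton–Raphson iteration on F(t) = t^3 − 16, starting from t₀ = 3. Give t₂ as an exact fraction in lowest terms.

F'(t) = 3t^2.
F(3) = 11, F'(3) = 27, so t₁ = 3 − 11/27 = 70/27.
F(70/27) = 28072/19683, F'(70/27) = 4900/243, so t₂ = (70/27) − (28072/19683)/(4900/243) = 250232/99225.

250232/99225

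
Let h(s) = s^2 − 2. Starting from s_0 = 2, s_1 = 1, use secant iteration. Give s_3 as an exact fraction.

10/7

h(2) = 2, h(1) = −1. s_2 = 1 − (−1)·(1 − 2)/((−1) − 2) = 4/3.
h(1) = −1, h(4/3) = −2/9. s_3 = (4/3) − (−2/9)·((4/3) − 1)/((−2/9) − (−1)) = 10/7.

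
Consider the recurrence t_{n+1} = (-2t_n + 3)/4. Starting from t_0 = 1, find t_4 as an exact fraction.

t_1 = (-2·1 + 3)/4 = 1/4.
t_2 = (-2·(1/4) + 3)/4 = 5/8.
t_3 = (-2·(5/8) + 3)/4 = 7/16.
t_4 = (-2·(7/16) + 3)/4 = 17/32.

17/32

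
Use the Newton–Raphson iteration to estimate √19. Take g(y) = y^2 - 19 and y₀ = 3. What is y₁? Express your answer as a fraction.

g'(y) = 2y.
g(3) = -10, g'(3) = 6, so y₁ = 3 - (-10)/6 = 14/3.

14/3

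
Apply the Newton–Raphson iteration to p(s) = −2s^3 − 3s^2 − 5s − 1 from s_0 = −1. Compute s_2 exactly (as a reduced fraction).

p'(s) = −6s^2 − 6s − 5.
p(−1) = 3, p'(−1) = −5, so s_1 = (−1) − 3/(−5) = −2/5.
p(−2/5) = 81/125, p'(−2/5) = −89/25, so s_2 = (−2/5) − (81/125)/(−89/25) = −97/445.

−97/445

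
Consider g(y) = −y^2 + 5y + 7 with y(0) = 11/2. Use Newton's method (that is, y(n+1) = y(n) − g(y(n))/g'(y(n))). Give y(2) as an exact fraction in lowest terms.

g'(y) = −2y + 5.
g(11/2) = 17/4, g'(11/2) = −6, so y(1) = (11/2) − (17/4)/(−6) = 149/24.
g(149/24) = −289/576, g'(149/24) = −89/12, so y(2) = (149/24) − (−289/576)/(−89/12) = 26233/4272.

26233/4272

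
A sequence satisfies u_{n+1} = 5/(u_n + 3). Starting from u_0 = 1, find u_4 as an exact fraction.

u_1 = 5/(1 + 3) = 5/4.
u_2 = 5/(5/4 + 3) = 20/17.
u_3 = 5/(20/17 + 3) = 85/71.
u_4 = 5/(85/71 + 3) = 355/298.

355/298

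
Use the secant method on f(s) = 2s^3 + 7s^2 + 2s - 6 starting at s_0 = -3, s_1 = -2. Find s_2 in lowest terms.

-12/5

f(-3) = -3, f(-2) = 2. s_2 = (-2) - 2·((-2) - (-3))/(2 - (-3)) = -12/5.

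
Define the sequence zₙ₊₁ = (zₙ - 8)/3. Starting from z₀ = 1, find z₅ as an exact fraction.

z₁ = (1 - 8)/3 = -7/3.
z₂ = ((-7/3) - 8)/3 = -31/9.
z₃ = ((-31/9) - 8)/3 = -103/27.
z₄ = ((-103/27) - 8)/3 = -319/81.
z₅ = ((-319/81) - 8)/3 = -967/243.

-967/243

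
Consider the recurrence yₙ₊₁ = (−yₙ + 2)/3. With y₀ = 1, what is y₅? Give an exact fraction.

y₁ = (−1 + 2)/3 = 1/3.
y₂ = (−(1/3) + 2)/3 = 5/9.
y₃ = (−(5/9) + 2)/3 = 13/27.
y₄ = (−(13/27) + 2)/3 = 41/81.
y₅ = (−(41/81) + 2)/3 = 121/243.

121/243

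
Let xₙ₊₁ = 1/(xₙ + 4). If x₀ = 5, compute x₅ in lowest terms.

665/2817

x₁ = 1/(5 + 4) = 1/9.
x₂ = 1/(1/9 + 4) = 9/37.
x₃ = 1/(9/37 + 4) = 37/157.
x₄ = 1/(37/157 + 4) = 157/665.
x₅ = 1/(157/665 + 4) = 665/2817.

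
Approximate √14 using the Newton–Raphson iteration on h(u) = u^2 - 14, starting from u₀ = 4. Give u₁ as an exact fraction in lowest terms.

h'(u) = 2u.
h(4) = 2, h'(4) = 8, so u₁ = 4 - 2/8 = 15/4.

15/4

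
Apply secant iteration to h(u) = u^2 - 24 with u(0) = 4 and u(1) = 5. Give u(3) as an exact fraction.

h(4) = -8, h(5) = 1. u(2) = 5 - 1·(5 - 4)/(1 - (-8)) = 44/9.
h(5) = 1, h(44/9) = -8/81. u(3) = (44/9) - (-8/81)·((44/9) - 5)/((-8/81) - 1) = 436/89.

436/89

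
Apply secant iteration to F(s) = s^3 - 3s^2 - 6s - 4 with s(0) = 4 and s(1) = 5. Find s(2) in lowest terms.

F(4) = -12, F(5) = 16. s(2) = 5 - 16·(5 - 4)/(16 - (-12)) = 31/7.

31/7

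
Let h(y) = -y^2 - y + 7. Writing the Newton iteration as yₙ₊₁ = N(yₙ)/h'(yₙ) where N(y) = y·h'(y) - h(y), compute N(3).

h'(y) = -2y - 1.
N(y) = y·h'(y) - h(y) = y·(-2y - 1) - (-y^2 - y + 7) = -y^2 - 7.
N(3) = -16.

-16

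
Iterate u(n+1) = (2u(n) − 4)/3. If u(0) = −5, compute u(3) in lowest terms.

−116/27

u(1) = (2·(−5) − 4)/3 = −14/3.
u(2) = (2·(−14/3) − 4)/3 = −40/9.
u(3) = (2·(−40/9) − 4)/3 = −116/27.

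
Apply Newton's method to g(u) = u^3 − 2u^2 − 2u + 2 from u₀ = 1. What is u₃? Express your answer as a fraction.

209158/303615

g'(u) = 3u^2 − 4u − 2.
g(1) = −1, g'(1) = −3, so u₁ = 1 − (−1)/(−3) = 2/3.
g(2/3) = 2/27, g'(2/3) = −10/3, so u₂ = (2/3) − (2/27)/(−10/3) = 31/45.
g(31/45) = 1/91125, g'(31/45) = −2249/675, so u₃ = (31/45) − (1/91125)/(−2249/675) = 209158/303615.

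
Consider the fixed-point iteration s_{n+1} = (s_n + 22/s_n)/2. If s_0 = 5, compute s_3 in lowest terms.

s_1 = (5 + 22/5)/2 = 47/10.
s_2 = (47/10 + 22/(47/10))/2 = 4409/940.
s_3 = (4409/940 + 22/(4409/940))/2 = 38878481/8288920.

38878481/8288920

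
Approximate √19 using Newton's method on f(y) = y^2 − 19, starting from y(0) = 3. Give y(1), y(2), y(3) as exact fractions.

y(1) = 14/3, y(2) = 367/84, y(3) = 268753/61656

f'(y) = 2y.
f(3) = −10, f'(3) = 6, so y(1) = 3 − (−10)/6 = 14/3.
f(14/3) = 25/9, f'(14/3) = 28/3, so y(2) = (14/3) − (25/9)/(28/3) = 367/84.
f(367/84) = 625/7056, f'(367/84) = 367/42, so y(3) = (367/84) − (625/7056)/(367/42) = 268753/61656.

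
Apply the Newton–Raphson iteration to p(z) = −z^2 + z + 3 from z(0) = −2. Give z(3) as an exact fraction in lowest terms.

p'(z) = −2z + 1.
p(−2) = −3, p'(−2) = 5, so z(1) = (−2) − (−3)/5 = −7/5.
p(−7/5) = −9/25, p'(−7/5) = 19/5, so z(2) = (−7/5) − (−9/25)/(19/5) = −124/95.
p(−124/95) = −81/9025, p'(−124/95) = 343/95, so z(3) = (−124/95) − (−81/9025)/(343/95) = −42451/32585.

−42451/32585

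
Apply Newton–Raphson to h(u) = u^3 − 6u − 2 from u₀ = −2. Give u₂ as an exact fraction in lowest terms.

−632/279

h'(u) = 3u^2 − 6.
h(−2) = 2, h'(−2) = 6, so u₁ = (−2) − 2/6 = −7/3.
h(−7/3) = −19/27, h'(−7/3) = 31/3, so u₂ = (−7/3) − (−19/27)/(31/3) = −632/279.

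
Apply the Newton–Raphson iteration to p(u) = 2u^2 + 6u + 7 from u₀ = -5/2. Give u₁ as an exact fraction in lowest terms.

p'(u) = 4u + 6.
p(-5/2) = 9/2, p'(-5/2) = -4, so u₁ = (-5/2) - (9/2)/(-4) = -11/8.

-11/8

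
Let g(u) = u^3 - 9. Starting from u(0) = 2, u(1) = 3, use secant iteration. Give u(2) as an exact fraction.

39/19

g(2) = -1, g(3) = 18. u(2) = 3 - 18·(3 - 2)/(18 - (-1)) = 39/19.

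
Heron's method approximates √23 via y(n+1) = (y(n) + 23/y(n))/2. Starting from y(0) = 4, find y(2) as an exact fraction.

y(1) = (4 + 23/4)/2 = 39/8.
y(2) = (39/8 + 23/(39/8))/2 = 2993/624.

2993/624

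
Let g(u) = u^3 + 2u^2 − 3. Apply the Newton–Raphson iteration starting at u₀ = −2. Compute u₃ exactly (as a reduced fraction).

−306001/61415

g'(u) = 3u^2 + 4u.
g(−2) = −3, g'(−2) = 4, so u₁ = (−2) − (−3)/4 = −5/4.
g(−5/4) = −117/64, g'(−5/4) = −5/16, so u₂ = (−5/4) − (−117/64)/(−5/16) = −71/10.
g(−71/10) = −260091/1000, g'(−71/10) = 12283/100, so u₃ = (−71/10) − (−260091/1000)/(12283/100) = −306001/61415.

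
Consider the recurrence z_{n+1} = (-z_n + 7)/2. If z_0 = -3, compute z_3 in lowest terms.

z_1 = (-(-3) + 7)/2 = 5.
z_2 = (-5 + 7)/2 = 1.
z_3 = (-1 + 7)/2 = 3.

3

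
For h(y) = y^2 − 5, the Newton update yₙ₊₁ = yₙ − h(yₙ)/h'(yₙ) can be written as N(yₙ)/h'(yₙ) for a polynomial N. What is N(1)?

h'(y) = 2y.
N(y) = y·h'(y) − h(y) = y·(2y) − (y^2 − 5) = y^2 + 5.
N(1) = 6.

6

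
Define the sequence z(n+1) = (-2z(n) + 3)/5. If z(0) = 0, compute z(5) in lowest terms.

z(1) = (-2·0 + 3)/5 = 3/5.
z(2) = (-2·(3/5) + 3)/5 = 9/25.
z(3) = (-2·(9/25) + 3)/5 = 57/125.
z(4) = (-2·(57/125) + 3)/5 = 261/625.
z(5) = (-2·(261/625) + 3)/5 = 1353/3125.

1353/3125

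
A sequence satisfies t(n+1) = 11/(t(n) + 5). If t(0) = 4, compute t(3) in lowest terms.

t(1) = 11/(4 + 5) = 11/9.
t(2) = 11/(11/9 + 5) = 99/56.
t(3) = 11/(99/56 + 5) = 616/379.

616/379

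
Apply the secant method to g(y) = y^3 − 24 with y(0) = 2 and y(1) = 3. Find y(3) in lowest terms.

8882/3081

g(2) = −16, g(3) = 3. y(2) = 3 − 3·(3 − 2)/(3 − (−16)) = 54/19.
g(3) = 3, g(54/19) = −7152/6859. y(3) = (54/19) − (−7152/6859)·((54/19) − 3)/((−7152/6859) − 3) = 8882/3081.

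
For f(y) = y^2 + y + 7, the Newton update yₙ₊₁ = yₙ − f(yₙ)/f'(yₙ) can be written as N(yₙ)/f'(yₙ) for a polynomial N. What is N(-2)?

−3

f'(y) = 2y + 1.
N(y) = y·f'(y) − f(y) = y·(2y + 1) − (y^2 + y + 7) = y^2 − 7.
N(-2) = −3.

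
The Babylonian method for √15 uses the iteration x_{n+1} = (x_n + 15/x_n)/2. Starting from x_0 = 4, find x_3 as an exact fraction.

7380481/1905632

x_1 = (4 + 15/4)/2 = 31/8.
x_2 = (31/8 + 15/(31/8))/2 = 1921/496.
x_3 = (1921/496 + 15/(1921/496))/2 = 7380481/1905632.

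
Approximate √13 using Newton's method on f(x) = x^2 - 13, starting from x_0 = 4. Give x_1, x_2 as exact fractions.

f'(x) = 2x.
f(4) = 3, f'(4) = 8, so x_1 = 4 - 3/8 = 29/8.
f(29/8) = 9/64, f'(29/8) = 29/4, so x_2 = (29/8) - (9/64)/(29/4) = 1673/464.

x_1 = 29/8, x_2 = 1673/464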